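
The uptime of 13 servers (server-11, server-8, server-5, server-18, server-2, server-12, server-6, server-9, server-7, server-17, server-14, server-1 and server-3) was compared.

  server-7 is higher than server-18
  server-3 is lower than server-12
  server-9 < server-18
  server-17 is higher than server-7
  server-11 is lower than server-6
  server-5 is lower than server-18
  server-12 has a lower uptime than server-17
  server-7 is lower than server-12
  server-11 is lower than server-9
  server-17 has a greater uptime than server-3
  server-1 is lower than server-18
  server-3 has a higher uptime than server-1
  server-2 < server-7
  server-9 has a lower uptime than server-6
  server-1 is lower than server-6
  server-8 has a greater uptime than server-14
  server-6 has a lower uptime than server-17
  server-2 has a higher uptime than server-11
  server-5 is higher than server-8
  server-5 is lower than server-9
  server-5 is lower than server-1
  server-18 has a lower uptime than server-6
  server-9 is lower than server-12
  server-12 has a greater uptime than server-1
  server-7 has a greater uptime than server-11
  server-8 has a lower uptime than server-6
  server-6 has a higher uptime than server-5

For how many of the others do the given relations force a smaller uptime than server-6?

7

Directly below server-6: server-8, server-5, server-1, server-11, server-9, server-18.
One step further: server-14 (7 so far).
Nothing else is reachable below server-6; 7 in all.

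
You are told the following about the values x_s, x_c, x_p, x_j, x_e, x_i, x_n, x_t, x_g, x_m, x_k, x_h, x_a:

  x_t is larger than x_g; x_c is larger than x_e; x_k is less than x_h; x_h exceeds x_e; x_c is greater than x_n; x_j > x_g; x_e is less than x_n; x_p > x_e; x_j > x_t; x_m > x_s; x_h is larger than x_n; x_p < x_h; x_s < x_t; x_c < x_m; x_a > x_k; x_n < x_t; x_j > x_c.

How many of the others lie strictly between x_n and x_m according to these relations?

The relations place x_n below x_m. An element lies strictly between them when it is forced above x_n and also forced below x_m.
Above x_n: {x_c, x_t, x_j, x_h}. Below x_m: {x_e, x_s, x_c}.
Intersection: {x_c} — 1.

1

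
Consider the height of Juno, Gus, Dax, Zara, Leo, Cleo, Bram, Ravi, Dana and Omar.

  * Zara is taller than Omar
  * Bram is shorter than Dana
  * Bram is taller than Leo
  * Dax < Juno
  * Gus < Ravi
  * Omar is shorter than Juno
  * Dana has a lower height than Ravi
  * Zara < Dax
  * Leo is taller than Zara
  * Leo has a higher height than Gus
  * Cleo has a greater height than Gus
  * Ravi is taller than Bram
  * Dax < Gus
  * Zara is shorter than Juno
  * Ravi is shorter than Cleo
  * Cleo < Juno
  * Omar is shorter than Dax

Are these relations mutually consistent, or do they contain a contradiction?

Every relation is compatible with Omar < Zara < Dax < Gus < Leo < Bram < Dana < Ravi < Cleo < Juno; the set is consistent.

consistent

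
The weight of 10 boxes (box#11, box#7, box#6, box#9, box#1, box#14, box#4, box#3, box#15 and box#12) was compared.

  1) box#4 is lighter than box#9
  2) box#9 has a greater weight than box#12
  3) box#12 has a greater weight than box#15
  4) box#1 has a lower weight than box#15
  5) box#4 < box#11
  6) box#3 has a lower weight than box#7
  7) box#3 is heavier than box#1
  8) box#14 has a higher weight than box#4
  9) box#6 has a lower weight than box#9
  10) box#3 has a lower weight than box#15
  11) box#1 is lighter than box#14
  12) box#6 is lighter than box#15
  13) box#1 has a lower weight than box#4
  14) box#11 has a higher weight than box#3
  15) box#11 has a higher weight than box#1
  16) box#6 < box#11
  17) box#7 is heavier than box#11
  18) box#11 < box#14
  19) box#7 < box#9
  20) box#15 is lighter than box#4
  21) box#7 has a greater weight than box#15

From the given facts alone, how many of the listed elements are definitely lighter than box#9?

From box#9 the given relations immediately reach box#6, box#12, box#4, box#7.
From those, box#1, box#3, box#15, box#11 — 8 in total.
Nothing else is reachable below box#9; 8 in all.

8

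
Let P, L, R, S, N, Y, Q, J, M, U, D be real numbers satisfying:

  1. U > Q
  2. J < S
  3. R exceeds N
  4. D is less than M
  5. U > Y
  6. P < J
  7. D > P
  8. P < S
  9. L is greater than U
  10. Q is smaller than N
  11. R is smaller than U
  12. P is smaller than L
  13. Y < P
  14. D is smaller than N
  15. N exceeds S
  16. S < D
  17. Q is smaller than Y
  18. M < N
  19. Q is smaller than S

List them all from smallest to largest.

Nothing is placed below Q, so it is least; from there Q < Y; Y < P; P < J; J < S; S < D; D < M; M < N; N < R; R < U; U < L, each given directly.

Q < Y < P < J < S < D < M < N < R < U < L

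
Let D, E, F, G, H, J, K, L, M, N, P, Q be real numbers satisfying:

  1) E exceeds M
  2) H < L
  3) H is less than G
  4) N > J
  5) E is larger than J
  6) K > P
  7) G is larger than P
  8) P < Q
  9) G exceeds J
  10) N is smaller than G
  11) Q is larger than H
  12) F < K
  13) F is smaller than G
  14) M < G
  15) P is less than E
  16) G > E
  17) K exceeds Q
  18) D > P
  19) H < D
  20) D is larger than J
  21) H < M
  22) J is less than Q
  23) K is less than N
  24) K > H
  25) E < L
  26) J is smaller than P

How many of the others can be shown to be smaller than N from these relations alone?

Directly below N: J, K.
One step further: F, H, P, Q (6 so far).
No other element is forced below N by the given relations, so the count is 6.

6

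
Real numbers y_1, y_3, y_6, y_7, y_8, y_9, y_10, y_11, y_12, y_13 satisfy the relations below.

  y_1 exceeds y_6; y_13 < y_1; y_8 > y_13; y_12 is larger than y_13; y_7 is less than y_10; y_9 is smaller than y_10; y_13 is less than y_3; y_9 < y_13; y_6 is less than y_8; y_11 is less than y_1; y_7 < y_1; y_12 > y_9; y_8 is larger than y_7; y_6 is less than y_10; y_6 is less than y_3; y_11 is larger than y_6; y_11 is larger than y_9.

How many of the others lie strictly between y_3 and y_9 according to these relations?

1

Chaining upward from y_9 reaches: y_13, y_11, y_1, y_8, y_10, y_12.
Chaining downward from y_3 reaches: y_13, y_6.
Strictly between y_9 and y_3 are those in both lists: y_13 — 1 element.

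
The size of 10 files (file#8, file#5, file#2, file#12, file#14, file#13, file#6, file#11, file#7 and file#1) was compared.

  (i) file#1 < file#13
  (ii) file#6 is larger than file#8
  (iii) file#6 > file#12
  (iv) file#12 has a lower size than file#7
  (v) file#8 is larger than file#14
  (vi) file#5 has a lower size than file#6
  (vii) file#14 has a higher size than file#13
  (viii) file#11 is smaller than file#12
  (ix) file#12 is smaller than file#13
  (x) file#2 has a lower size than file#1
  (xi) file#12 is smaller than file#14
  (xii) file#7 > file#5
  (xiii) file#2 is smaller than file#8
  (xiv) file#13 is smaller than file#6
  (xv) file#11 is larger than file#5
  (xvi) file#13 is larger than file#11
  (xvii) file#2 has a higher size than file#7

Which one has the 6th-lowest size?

Piecing the relations together gives one ordering: file#5 < file#11 < file#12 < file#7 < file#2 < file#1 < file#13 < file#14 < file#8 < file#6.
Counting 6 from the smallest end gives file#1.

file#1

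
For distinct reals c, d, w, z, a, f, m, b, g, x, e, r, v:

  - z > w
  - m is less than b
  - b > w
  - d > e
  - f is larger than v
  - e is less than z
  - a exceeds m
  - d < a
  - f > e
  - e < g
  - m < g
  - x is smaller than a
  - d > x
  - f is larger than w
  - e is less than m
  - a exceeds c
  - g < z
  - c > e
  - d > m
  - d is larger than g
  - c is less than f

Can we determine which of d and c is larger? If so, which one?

Following every chain through c: above c we get f, a; below c we get e.
d is not reached, and no chain runs the other way from d to c.
So the given relations leave the order of c and d undetermined.

undetermined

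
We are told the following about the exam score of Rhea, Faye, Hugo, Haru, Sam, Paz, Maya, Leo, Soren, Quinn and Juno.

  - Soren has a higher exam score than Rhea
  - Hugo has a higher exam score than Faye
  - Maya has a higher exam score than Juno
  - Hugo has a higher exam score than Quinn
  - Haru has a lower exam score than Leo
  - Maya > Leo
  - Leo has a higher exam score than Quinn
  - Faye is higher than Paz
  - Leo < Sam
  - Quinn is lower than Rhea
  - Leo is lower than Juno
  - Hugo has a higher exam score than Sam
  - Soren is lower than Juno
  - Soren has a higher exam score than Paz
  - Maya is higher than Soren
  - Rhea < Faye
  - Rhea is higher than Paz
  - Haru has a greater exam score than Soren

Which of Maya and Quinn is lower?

Quinn

Following the relations from Quinn: Quinn < Rhea < Soren < Haru < Leo < Maya.
So Quinn < Maya; Quinn is the lower of the two.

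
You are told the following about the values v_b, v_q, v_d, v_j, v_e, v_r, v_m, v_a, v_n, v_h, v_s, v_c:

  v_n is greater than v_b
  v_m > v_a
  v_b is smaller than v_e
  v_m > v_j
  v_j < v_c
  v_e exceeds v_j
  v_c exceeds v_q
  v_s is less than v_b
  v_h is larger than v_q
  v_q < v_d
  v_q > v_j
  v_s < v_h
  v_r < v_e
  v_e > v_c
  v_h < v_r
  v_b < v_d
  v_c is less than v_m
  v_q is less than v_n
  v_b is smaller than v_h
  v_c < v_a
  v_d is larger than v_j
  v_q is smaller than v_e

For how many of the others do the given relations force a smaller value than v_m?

4

The elements the relations force below v_m are v_j, v_q, v_c, v_a — no chain reaches any other.
That is 4.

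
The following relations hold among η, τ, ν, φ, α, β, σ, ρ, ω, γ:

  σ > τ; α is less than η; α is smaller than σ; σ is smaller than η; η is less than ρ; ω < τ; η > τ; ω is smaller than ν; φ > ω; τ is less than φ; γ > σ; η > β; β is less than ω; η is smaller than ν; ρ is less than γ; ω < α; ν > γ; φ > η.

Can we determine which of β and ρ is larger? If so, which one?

ρ

Chaining the given relations: β < ω < α < σ < η < ρ.
So ρ is larger.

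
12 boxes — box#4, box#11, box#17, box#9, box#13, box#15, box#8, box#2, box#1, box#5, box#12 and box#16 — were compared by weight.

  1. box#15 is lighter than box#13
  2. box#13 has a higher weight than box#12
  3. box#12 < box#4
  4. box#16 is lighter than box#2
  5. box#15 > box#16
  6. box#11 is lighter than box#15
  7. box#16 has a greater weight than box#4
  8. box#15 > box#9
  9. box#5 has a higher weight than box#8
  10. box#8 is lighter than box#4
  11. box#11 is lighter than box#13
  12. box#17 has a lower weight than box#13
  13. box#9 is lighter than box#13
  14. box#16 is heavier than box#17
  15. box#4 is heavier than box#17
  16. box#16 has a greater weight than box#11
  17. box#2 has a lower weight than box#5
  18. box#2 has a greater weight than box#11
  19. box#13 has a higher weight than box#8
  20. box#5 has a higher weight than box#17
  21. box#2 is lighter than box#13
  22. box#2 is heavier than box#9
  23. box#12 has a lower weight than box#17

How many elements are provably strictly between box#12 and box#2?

The relations place box#12 below box#2. An element lies strictly between them when it is forced above box#12 and also forced below box#2.
Above box#12: {box#17, box#4, box#16, box#15, box#5, box#13}. Below box#2: {box#11, box#8, box#17, box#4, box#9, box#16}.
Intersection: {box#17, box#4, box#16} — 3.

3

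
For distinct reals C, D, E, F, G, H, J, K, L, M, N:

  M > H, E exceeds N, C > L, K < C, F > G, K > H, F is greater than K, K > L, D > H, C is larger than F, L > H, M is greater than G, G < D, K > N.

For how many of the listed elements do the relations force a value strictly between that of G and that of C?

1

Chaining upward from G reaches: D, F, M.
Chaining downward from C reaches: N, H, L, K, F.
Strictly between G and C are those in both lists: F — 1 element.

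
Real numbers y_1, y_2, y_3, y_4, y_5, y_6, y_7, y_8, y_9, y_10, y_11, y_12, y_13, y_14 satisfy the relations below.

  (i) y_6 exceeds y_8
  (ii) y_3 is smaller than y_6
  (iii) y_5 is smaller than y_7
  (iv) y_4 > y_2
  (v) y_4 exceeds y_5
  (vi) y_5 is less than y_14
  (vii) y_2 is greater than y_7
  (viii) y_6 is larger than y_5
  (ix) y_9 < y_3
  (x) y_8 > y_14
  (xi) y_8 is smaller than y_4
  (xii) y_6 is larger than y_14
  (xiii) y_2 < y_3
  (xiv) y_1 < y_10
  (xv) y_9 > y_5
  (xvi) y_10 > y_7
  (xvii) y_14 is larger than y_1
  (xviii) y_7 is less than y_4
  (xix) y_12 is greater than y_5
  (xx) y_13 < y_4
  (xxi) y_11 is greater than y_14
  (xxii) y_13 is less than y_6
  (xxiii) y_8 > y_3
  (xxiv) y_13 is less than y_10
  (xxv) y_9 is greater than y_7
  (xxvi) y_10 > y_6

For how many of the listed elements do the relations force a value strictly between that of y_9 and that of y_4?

Chaining upward from y_9 reaches: y_3, y_8, y_6, y_10.
Chaining downward from y_4 reaches: y_5, y_7, y_1, y_2, y_14, y_13, y_3, y_8.
Strictly between y_9 and y_4 are those in both lists: y_3, y_8 — 2 elements.

2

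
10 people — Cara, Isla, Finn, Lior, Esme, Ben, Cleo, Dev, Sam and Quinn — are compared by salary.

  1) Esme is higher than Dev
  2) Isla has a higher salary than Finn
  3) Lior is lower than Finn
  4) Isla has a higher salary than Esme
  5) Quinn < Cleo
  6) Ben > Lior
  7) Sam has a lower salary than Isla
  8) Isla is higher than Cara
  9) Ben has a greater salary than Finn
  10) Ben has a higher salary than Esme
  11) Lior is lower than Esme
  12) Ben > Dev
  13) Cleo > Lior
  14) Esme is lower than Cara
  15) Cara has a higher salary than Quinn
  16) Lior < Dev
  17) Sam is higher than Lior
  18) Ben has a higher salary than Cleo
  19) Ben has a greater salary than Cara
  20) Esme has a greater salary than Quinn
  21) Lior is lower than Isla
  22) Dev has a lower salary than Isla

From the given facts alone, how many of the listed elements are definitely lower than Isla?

7

The elements the relations force below Isla are Lior, Quinn, Dev, Esme, Cara, Finn, Sam — no chain reaches any other.
That is 7.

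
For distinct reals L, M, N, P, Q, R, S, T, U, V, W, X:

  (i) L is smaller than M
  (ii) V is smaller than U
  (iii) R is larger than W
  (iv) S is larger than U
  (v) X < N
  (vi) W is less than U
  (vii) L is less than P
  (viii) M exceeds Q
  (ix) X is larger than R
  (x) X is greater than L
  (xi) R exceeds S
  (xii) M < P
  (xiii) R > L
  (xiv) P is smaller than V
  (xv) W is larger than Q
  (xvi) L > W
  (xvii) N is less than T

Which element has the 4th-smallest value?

Chaining the given pairs: Q < W < L < M < P < V < U < S < R < X < N < T.
Counting 4 from the smallest end gives M.

M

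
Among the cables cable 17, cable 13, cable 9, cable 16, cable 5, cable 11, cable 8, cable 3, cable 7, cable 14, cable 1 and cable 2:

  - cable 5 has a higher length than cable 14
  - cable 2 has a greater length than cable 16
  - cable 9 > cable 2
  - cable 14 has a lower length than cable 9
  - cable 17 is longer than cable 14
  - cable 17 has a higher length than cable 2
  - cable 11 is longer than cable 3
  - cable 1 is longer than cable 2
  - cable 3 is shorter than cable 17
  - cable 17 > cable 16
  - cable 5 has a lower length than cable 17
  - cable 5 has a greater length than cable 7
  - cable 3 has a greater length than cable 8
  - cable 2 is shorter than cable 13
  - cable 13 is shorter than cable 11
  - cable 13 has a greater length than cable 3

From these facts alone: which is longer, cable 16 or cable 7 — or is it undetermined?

undetermined

Following every chain through cable 16: above cable 16 we get cable 2, cable 9, cable 1, cable 13, cable 11, cable 17.
cable 7 is not reached, and no chain runs the other way from cable 7 to cable 16.
So the given relations leave the order of cable 16 and cable 7 undetermined.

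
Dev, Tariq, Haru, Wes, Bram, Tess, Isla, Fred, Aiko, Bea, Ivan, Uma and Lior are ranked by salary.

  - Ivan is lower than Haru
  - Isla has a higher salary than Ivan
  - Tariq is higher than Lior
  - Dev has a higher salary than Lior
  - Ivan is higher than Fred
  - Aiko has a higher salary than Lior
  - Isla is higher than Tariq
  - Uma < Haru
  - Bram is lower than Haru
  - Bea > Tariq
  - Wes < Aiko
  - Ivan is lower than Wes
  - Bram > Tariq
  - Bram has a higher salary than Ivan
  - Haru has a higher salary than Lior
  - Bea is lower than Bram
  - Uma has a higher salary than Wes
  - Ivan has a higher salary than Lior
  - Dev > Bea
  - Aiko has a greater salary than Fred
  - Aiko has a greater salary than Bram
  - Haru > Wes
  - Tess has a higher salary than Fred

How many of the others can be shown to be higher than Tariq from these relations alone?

6

Directly above Tariq: Bea, Isla, Bram.
One step further: Dev, Aiko, Haru (6 so far).
Nothing else is reachable above Tariq; 6 in all.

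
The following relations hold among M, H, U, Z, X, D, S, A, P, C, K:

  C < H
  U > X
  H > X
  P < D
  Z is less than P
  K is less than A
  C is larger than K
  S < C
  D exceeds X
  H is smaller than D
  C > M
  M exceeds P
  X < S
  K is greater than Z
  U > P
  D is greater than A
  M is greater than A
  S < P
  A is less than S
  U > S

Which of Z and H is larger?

H

Link the given pairs in sequence: Z < K; K < A; A < S; S < P; P < M; M < C; C < H.
Together: Z < K < A < S < P < M < C < H.
So Z < H; H is the larger of the two.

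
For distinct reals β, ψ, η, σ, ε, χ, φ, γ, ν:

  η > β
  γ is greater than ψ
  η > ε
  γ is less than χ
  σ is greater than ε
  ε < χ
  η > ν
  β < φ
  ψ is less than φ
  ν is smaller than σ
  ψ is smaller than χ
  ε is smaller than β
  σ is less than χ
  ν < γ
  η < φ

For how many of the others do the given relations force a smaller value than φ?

Directly below φ: ψ, β, η.
One step further: ε, ν (5 so far).
No other element is forced below φ by the given relations, so the count is 5.

5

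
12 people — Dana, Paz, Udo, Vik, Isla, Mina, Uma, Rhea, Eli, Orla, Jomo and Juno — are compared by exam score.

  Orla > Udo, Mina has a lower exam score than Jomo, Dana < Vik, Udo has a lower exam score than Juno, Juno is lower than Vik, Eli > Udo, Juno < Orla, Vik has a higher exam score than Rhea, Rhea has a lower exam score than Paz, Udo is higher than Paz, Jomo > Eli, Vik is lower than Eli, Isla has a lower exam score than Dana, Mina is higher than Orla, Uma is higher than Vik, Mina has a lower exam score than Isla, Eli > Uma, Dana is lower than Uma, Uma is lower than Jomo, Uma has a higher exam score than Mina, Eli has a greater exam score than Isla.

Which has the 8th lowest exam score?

Dana

Piecing the relations together gives one ordering: Rhea < Paz < Udo < Juno < Orla < Mina < Isla < Dana < Vik < Uma < Eli < Jomo.
The 8th smallest is Dana.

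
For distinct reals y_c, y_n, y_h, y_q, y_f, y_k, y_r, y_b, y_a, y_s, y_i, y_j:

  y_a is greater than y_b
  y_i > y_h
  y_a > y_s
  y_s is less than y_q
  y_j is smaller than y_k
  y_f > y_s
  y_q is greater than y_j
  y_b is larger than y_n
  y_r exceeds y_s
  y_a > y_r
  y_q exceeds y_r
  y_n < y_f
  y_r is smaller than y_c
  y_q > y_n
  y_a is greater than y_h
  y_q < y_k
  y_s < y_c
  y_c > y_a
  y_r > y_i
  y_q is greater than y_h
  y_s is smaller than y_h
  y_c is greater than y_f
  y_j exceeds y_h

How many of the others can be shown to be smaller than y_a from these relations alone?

6

From y_a the given relations immediately reach y_s, y_h, y_r, y_b.
From those, y_i, y_n — 6 in total.
No other element is forced below y_a by the given relations, so the count is 6.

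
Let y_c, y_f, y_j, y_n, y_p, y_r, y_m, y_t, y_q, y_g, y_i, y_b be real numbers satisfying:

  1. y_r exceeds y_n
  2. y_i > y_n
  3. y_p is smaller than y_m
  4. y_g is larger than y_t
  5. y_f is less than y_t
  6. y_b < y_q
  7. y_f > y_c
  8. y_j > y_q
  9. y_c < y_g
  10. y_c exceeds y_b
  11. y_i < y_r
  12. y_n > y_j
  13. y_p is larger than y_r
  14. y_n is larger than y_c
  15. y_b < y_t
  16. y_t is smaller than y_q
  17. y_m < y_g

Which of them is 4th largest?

y_r

Chaining the given pairs: y_b < y_c < y_f < y_t < y_q < y_j < y_n < y_i < y_r < y_p < y_m < y_g.
The 4th largest is y_r.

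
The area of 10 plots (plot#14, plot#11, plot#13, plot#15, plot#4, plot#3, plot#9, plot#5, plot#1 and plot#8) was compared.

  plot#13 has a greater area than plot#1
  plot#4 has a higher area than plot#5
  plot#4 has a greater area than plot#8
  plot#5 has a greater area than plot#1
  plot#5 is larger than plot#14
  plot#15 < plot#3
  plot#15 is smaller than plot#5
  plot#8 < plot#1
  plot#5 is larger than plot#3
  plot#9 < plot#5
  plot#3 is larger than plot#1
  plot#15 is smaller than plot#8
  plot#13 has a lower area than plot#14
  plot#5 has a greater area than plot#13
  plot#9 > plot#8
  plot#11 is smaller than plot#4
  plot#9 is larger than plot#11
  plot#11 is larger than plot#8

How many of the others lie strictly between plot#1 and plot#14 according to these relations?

The relations place plot#1 below plot#14. An element lies strictly between them when it is forced above plot#1 and also forced below plot#14.
Above plot#1: {plot#3, plot#13, plot#5, plot#4}. Below plot#14: {plot#15, plot#8, plot#13}.
Intersection: {plot#13} — 1.

1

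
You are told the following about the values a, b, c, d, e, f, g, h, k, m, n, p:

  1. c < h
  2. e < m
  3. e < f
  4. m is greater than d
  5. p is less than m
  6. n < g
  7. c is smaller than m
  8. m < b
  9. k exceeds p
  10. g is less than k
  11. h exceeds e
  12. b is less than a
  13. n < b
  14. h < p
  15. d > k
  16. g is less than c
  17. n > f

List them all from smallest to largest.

Each adjacent pair is fixed by a given relation: e < f; f < n; n < g; g < c; c < h; h < p; p < k; k < d; d < m; m < b; b < a. Chaining them end to end gives the full order.

e < f < n < g < c < h < p < k < d < m < b < a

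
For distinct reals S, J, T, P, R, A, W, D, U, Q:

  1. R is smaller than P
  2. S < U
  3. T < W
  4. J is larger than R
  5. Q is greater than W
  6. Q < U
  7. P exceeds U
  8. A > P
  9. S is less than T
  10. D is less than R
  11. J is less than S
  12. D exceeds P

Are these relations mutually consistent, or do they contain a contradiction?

Chaining the given relations yields D < R < J < S < T < W < Q < U < P, so D < P. But one relation states P < D. These cannot both hold.

inconsistent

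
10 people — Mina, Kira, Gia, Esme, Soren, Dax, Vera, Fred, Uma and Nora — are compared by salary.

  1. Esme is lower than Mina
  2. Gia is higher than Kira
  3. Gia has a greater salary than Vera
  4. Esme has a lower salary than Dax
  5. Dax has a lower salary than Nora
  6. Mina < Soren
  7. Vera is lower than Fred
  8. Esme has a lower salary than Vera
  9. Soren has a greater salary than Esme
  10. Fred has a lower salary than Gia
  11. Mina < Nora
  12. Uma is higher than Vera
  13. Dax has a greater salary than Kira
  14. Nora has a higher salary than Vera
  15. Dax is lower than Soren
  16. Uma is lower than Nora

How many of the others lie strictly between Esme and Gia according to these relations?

2

Chaining upward from Esme reaches: Mina, Vera, Fred, Dax, Uma, Nora, Soren.
Chaining downward from Gia reaches: Kira, Vera, Fred.
Strictly between Esme and Gia are those in both lists: Vera, Fred — 2 elements.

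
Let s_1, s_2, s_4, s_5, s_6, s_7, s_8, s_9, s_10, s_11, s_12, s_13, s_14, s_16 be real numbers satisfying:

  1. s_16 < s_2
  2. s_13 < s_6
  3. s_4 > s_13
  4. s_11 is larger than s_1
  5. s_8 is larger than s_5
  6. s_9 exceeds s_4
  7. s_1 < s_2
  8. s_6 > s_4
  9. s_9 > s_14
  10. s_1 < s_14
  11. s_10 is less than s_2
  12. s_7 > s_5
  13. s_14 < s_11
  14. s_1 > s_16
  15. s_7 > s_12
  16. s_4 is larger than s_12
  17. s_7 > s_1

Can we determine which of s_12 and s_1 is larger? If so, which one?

Following every chain through s_12: above s_12 we get s_4, s_7, s_9, s_6.
s_1 is not reached, and no chain runs the other way from s_1 to s_12.
So the given relations leave the order of s_12 and s_1 undetermined.

undetermined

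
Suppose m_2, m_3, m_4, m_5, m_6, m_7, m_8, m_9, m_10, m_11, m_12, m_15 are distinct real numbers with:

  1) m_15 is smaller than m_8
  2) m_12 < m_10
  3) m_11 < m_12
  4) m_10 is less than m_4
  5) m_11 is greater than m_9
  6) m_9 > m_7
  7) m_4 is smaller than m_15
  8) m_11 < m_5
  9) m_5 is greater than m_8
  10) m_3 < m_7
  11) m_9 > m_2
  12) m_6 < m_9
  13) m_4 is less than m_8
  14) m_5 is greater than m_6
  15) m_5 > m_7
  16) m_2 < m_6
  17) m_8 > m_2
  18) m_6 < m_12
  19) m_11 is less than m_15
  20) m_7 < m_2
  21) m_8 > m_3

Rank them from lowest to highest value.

The consecutive links are each given: m_3 < m_7; m_7 < m_2; m_2 < m_6; m_6 < m_9; m_9 < m_11; m_11 < m_12; m_12 < m_10; m_10 < m_4; m_4 < m_15; m_15 < m_8; m_8 < m_5.

m_3 < m_7 < m_2 < m_6 < m_9 < m_11 < m_12 < m_10 < m_4 < m_15 < m_8 < m_5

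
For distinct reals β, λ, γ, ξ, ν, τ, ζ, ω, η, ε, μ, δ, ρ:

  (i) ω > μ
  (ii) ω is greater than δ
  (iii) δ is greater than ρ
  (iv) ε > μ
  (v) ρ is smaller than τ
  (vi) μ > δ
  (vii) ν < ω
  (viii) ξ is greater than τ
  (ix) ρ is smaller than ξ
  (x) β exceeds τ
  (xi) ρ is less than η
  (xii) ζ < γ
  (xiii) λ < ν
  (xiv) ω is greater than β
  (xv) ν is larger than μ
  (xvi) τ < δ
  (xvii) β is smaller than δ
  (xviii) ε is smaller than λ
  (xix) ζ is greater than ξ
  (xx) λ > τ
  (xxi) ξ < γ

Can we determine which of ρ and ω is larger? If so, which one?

ω

ρ < τ and τ < β give ρ < β.
With β < δ: ρ < τ < β < δ.
With δ < μ: ρ < τ < β < δ < μ.
With μ < ε: ρ < τ < β < δ < μ < ε.
Then ε < λ extends the chain to λ.
With λ < ν: ρ < τ < β < δ < μ < ε < λ < ν.
With ν < ω: ρ < τ < β < δ < μ < ε < λ < ν < ω.
So ω is larger.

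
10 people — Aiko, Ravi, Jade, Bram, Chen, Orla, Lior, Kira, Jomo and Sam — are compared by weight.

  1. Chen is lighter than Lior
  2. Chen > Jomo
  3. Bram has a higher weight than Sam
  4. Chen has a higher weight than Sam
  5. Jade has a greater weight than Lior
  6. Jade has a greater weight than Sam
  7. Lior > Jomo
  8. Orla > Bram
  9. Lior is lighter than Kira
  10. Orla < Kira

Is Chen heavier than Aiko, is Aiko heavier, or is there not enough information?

undetermined

Following every chain through Aiko: nothing is chained to Aiko.
Chen is not reached, and no chain runs the other way from Chen to Aiko.
So the given relations leave the order of Aiko and Chen undetermined.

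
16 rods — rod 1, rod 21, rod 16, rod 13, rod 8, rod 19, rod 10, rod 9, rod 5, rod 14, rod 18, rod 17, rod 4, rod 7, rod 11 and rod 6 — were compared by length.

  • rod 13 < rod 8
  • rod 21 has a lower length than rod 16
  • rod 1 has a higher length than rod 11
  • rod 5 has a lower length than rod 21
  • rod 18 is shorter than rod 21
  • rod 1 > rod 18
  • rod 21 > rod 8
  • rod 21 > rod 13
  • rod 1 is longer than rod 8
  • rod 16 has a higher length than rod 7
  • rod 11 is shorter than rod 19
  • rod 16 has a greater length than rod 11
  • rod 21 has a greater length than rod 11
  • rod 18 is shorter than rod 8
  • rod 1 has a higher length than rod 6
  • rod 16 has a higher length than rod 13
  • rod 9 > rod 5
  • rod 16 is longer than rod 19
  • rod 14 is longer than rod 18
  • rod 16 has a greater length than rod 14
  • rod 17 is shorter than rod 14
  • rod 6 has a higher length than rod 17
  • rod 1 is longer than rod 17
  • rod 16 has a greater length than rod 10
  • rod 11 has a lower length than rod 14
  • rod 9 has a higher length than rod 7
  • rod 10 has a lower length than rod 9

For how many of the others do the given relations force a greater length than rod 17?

From rod 17 the given relations immediately reach rod 6, rod 14, rod 1.
From those, rod 16 — 4 in total.
Nothing else is reachable above rod 17; 4 in all.

4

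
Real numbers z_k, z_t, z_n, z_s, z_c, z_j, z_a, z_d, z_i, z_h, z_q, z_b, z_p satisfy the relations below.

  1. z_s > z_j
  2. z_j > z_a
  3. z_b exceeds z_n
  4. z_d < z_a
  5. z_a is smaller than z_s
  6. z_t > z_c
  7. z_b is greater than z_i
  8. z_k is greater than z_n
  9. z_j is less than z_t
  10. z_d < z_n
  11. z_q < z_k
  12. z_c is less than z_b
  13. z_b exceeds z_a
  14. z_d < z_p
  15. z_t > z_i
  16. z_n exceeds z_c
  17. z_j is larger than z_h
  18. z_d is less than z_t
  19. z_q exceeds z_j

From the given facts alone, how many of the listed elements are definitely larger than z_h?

The elements the relations force above z_h are z_j, z_q, z_s, z_k, z_t — no chain reaches any other.
That is 5.

5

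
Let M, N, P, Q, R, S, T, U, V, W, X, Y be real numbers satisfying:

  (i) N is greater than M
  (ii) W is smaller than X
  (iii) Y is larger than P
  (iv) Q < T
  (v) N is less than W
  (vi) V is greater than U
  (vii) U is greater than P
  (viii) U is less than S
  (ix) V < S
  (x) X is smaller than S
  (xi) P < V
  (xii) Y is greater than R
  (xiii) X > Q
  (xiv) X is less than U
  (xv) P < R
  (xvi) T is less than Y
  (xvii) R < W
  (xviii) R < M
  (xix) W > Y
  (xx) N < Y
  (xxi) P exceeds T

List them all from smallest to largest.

Nothing is placed below Q, so it is least; from there Q < T; T < P; P < R; R < M; M < N; N < Y; Y < W; W < X; X < U; U < V; V < S, each given directly.

Q < T < P < R < M < N < Y < W < X < U < V < S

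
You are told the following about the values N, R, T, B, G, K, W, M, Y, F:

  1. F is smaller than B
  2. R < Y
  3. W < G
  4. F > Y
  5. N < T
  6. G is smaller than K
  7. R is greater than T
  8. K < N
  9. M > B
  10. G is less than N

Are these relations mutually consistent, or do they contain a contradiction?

Every relation is compatible with W < G < K < N < T < R < Y < F < B < M; the set is consistent.

consistent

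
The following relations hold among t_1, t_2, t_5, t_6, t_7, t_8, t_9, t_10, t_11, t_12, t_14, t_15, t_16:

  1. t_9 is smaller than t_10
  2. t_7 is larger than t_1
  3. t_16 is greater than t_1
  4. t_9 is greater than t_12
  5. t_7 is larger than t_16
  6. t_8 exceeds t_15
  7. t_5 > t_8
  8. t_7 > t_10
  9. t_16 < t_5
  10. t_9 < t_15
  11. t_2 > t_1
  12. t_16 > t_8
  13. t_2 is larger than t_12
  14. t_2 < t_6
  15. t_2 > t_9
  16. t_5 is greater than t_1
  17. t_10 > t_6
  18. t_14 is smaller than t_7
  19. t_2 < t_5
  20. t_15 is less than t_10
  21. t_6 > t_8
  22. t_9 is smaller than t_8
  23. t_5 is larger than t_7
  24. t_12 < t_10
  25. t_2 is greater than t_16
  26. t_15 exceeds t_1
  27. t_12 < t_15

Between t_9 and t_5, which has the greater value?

t_5

The relevant relations are t_9 < t_15; t_15 < t_8; t_8 < t_16; t_16 < t_2; t_2 < t_6; t_6 < t_10; t_10 < t_7; t_7 < t_5.
Together: t_9 < t_15 < t_8 < t_16 < t_2 < t_6 < t_10 < t_7 < t_5.
So t_9 < t_5; t_5 is the larger of the two.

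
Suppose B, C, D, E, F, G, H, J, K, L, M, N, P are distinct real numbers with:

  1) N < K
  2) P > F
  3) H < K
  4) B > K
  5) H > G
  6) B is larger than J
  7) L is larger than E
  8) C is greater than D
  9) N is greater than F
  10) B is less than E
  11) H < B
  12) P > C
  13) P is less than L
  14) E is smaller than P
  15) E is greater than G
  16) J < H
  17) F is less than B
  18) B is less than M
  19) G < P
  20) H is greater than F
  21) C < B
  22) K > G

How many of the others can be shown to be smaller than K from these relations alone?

The elements the relations force below K are F, N, J, G, H — no chain reaches any other.
That is 5.

5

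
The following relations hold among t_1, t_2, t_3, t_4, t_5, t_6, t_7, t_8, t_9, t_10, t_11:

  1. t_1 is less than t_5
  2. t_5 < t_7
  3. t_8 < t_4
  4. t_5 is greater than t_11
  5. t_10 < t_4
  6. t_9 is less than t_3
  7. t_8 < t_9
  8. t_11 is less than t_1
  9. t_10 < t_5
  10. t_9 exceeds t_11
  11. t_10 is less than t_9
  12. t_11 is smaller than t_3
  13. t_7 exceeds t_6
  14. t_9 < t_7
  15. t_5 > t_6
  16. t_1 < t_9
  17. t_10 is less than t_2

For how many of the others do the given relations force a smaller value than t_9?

From t_9 the given relations immediately reach t_11, t_10, t_8, t_1.
Nothing else is reachable below t_9; 4 in all.

4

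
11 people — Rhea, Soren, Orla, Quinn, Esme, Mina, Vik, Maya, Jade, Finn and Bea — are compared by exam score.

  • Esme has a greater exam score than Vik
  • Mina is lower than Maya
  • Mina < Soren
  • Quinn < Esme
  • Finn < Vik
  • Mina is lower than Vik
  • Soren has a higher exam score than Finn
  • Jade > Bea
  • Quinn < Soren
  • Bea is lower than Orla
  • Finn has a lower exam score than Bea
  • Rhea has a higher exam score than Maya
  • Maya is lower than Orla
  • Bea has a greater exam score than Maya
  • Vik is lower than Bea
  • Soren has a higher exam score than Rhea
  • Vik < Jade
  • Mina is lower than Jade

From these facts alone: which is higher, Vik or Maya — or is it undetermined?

Following every chain through Vik: above Vik we get Esme, Bea, Jade, Orla; below Vik we get Finn, Mina.
Maya is not reached, and no chain runs the other way from Maya to Vik.
So the given relations leave the order of Vik and Maya undetermined.

undetermined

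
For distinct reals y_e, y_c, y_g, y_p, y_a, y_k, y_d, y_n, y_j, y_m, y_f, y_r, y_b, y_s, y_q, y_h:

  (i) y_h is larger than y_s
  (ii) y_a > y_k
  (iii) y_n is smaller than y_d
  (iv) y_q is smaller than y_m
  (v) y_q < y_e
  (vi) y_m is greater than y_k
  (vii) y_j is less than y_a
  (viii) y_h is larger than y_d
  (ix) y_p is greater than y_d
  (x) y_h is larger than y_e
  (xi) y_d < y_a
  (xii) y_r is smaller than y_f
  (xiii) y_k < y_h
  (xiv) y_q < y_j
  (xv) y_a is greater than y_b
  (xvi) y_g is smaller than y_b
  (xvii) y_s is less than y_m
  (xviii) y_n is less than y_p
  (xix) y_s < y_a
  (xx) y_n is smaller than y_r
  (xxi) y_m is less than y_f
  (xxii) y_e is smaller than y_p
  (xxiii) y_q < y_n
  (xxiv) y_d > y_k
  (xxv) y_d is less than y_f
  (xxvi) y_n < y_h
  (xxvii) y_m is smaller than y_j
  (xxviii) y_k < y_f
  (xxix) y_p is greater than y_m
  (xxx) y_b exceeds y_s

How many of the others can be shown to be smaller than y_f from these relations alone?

The elements the relations force below y_f are y_q, y_s, y_k, y_n, y_d, y_r, y_m — no chain reaches any other.
That is 7.

7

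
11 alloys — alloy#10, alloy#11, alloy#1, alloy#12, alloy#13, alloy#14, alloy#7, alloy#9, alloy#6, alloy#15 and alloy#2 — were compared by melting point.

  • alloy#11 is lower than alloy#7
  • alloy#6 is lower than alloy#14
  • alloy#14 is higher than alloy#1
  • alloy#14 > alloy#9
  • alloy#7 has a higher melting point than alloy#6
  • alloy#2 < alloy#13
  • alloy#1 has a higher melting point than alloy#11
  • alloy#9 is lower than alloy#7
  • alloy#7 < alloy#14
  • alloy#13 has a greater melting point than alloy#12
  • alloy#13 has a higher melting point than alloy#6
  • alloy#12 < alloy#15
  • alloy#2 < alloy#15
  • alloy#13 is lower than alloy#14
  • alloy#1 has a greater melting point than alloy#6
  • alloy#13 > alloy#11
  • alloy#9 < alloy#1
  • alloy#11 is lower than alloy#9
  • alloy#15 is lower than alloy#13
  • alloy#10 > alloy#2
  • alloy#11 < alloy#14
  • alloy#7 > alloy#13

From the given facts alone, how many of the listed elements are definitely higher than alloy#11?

5

The elements the relations force above alloy#11 are alloy#9, alloy#1, alloy#13, alloy#7, alloy#14 — no chain reaches any other.
That is 5.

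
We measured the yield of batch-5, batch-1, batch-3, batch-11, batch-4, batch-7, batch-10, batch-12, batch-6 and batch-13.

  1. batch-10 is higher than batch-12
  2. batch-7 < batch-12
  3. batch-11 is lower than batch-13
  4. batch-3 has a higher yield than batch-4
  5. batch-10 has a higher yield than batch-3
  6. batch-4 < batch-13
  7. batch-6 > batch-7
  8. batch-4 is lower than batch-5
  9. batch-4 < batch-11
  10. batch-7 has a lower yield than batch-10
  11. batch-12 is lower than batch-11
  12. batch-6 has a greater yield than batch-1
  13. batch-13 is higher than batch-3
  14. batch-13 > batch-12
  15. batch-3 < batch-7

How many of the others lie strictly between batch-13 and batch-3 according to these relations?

Chaining upward from batch-3 reaches: batch-7, batch-6, batch-12, batch-10, batch-11.
Chaining downward from batch-13 reaches: batch-4, batch-7, batch-12, batch-11.
Strictly between batch-3 and batch-13 are those in both lists: batch-7, batch-12, batch-11 — 3 elements.

3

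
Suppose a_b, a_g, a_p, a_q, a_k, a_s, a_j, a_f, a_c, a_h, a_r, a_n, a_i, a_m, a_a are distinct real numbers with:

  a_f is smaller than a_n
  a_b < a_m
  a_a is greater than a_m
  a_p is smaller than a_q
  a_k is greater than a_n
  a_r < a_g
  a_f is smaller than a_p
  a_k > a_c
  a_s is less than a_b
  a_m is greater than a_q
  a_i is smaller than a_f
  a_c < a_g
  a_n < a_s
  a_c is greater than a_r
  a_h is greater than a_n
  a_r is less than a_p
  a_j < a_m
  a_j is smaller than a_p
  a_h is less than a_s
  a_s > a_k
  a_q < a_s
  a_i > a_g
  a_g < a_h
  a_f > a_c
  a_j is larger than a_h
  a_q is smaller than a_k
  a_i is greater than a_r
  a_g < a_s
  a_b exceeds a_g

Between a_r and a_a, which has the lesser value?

a_r < a_c and a_c < a_g give a_r < a_g.
Then a_g < a_i extends the chain to a_i.
With a_i < a_f: a_r < a_c < a_g < a_i < a_f.
With a_f < a_n: a_r < a_c < a_g < a_i < a_f < a_n.
Then a_n < a_h extends the chain to a_h.
Then a_h < a_j extends the chain to a_j.
Then a_j < a_p extends the chain to a_p.
Then a_p < a_q extends the chain to a_q.
With a_q < a_k: a_r < a_c < a_g < a_i < a_f < a_n < a_h < a_j < a_p < a_q < a_k.
Then a_k < a_s extends the chain to a_s.
Then a_s < a_b extends the chain to a_b.
With a_b < a_m: a_r < a_c < a_g < a_i < a_f < a_n < a_h < a_j < a_p < a_q < a_k < a_s < a_b < a_m.
With a_m < a_a: a_r < a_c < a_g < a_i < a_f < a_n < a_h < a_j < a_p < a_q < a_k < a_s < a_b < a_m < a_a.
So a_r < a_a; a_r is the smaller of the two.

a_r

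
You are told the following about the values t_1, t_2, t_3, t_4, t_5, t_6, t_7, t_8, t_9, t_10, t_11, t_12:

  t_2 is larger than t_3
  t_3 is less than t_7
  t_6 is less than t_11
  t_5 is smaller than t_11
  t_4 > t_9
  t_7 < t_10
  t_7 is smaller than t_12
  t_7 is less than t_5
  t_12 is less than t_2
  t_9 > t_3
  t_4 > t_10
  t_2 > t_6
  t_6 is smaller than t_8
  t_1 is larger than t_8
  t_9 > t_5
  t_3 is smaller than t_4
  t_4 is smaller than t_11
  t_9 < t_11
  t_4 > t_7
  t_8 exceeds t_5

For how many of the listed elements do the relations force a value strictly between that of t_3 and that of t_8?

2

The relations place t_3 below t_8. An element lies strictly between them when it is forced above t_3 and also forced below t_8.
Above t_3: {t_7, t_5, t_10, t_9, t_12, t_1, t_2, t_4, t_11}. Below t_8: {t_6, t_7, t_5}.
Intersection: {t_7, t_5} — 2.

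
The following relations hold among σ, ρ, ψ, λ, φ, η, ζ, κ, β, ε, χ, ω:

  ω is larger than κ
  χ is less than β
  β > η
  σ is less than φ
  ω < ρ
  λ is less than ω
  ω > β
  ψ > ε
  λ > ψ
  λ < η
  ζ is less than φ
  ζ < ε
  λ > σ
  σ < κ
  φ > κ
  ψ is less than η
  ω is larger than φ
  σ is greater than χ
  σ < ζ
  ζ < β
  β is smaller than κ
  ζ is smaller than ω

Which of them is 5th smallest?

ψ

The consecutive relations fix a unique order: χ < σ < ζ < ε < ψ < λ < η < β < κ < φ < ω < ρ.
Counting 5 from the smallest end gives ψ.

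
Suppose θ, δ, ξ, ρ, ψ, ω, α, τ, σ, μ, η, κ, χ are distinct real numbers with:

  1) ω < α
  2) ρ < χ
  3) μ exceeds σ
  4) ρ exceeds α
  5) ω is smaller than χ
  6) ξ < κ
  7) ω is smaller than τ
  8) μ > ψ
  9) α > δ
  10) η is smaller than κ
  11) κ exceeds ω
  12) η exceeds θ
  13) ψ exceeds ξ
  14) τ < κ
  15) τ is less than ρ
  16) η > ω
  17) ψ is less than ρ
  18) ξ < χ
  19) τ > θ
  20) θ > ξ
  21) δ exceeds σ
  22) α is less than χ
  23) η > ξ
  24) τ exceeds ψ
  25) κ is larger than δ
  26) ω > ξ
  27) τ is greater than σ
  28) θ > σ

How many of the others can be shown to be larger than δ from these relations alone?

4

From δ the given relations immediately reach α, κ.
From those, ρ, χ — 4 in total.
Nothing else is reachable above δ; 4 in all.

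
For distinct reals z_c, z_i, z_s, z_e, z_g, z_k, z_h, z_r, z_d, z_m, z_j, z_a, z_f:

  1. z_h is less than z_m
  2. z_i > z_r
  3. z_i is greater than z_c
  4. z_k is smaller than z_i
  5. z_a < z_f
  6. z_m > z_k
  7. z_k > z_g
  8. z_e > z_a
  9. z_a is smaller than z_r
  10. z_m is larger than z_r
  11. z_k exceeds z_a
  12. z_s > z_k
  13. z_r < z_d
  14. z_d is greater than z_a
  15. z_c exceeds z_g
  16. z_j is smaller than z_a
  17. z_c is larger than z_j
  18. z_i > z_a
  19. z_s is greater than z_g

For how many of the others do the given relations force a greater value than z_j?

10

From z_j the given relations immediately reach z_a, z_c.
From those, z_e, z_k, z_r, z_f, z_d, z_i — 8 in total.
From those, z_m, z_s — 10 in total.
No other element is forced above z_j by the given relations, so the count is 10.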